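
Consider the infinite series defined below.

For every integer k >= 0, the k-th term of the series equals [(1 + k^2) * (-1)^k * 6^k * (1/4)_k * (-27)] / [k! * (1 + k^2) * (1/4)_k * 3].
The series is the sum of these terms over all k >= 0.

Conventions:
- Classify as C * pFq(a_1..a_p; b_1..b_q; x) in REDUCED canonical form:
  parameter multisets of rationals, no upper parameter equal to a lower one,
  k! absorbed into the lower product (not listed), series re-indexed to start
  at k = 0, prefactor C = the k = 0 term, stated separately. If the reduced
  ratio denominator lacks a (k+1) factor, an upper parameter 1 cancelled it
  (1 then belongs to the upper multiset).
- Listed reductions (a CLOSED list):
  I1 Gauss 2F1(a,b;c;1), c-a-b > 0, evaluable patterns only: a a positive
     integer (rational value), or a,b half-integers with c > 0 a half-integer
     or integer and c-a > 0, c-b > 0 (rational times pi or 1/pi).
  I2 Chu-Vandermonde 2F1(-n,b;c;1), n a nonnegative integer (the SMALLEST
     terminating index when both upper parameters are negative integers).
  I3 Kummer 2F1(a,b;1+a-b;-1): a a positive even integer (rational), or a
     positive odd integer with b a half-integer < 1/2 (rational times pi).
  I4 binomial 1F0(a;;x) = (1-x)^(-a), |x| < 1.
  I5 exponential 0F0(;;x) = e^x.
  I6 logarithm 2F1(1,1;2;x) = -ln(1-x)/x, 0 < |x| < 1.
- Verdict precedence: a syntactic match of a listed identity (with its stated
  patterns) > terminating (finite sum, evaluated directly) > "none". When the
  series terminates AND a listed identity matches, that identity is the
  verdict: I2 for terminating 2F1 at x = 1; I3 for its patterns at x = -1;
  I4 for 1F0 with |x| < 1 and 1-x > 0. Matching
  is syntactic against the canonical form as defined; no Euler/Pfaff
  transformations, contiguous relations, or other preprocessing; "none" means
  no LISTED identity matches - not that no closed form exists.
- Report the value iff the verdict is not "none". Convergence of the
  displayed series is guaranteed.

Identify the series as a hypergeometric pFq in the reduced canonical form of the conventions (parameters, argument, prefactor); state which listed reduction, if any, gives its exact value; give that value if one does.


Canonical form: C = -9 times 0F0 with upper {-}, lower {-}, x = -6. Verdict: the I5 exponential reduction fires (the 0F0 exponential series at x = -6). Value: (-9) * e^(-6).

The tell: with t_0 = -9, the factor k^2 + 1 cancels (top and bottom), leaving C = -9, x = -6.
Step ratio: r(k) = (-6) * 1 / [(k+1)] - poly over poly, x = (-6) from leading terms; C = -9 at k = 0.


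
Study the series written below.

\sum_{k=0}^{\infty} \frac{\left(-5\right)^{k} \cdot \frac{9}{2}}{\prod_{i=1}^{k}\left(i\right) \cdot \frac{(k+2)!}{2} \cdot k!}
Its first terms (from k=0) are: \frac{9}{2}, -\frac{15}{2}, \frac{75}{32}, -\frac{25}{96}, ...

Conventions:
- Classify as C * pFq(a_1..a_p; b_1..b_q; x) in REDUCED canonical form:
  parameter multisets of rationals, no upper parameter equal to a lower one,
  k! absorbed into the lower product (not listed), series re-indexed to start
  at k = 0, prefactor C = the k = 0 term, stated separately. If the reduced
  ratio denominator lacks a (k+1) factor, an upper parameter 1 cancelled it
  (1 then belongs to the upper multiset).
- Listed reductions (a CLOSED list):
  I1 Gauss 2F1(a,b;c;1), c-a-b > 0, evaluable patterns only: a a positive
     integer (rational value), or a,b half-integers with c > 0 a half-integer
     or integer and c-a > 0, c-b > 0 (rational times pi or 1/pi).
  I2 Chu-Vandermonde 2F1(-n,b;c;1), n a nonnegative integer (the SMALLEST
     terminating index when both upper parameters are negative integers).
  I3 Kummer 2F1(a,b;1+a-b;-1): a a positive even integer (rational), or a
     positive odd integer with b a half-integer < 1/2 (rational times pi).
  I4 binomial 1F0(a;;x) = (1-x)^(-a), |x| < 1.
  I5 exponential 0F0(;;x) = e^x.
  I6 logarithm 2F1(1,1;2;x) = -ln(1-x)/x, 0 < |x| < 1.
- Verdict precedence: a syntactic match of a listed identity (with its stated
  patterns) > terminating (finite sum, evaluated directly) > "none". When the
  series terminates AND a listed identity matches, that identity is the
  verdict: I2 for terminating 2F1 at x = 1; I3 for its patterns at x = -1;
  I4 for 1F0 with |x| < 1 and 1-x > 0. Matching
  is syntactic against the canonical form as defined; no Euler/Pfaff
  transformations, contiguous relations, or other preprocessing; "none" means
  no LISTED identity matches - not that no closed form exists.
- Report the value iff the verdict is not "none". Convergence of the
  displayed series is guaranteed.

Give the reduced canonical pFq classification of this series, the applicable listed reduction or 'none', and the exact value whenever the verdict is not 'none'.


Canonical form: C = \frac{9}{2} times 0F2 with upper {-}, lower {1, 3}, x = -5. Verdict: none here - no I1-I6 shape fits x = -5 with lower {1, 3}.

First insight: x = -5 and the denominator's factorial ratio (C = 9/2, x = -5) is a lower Pochhammer.
Ratio: r(k) = -5 * 1 / [(k+1) (k+3) (k+1)] - rational; roots negated = parameters, x = -5, C = \frac{9}{2}.


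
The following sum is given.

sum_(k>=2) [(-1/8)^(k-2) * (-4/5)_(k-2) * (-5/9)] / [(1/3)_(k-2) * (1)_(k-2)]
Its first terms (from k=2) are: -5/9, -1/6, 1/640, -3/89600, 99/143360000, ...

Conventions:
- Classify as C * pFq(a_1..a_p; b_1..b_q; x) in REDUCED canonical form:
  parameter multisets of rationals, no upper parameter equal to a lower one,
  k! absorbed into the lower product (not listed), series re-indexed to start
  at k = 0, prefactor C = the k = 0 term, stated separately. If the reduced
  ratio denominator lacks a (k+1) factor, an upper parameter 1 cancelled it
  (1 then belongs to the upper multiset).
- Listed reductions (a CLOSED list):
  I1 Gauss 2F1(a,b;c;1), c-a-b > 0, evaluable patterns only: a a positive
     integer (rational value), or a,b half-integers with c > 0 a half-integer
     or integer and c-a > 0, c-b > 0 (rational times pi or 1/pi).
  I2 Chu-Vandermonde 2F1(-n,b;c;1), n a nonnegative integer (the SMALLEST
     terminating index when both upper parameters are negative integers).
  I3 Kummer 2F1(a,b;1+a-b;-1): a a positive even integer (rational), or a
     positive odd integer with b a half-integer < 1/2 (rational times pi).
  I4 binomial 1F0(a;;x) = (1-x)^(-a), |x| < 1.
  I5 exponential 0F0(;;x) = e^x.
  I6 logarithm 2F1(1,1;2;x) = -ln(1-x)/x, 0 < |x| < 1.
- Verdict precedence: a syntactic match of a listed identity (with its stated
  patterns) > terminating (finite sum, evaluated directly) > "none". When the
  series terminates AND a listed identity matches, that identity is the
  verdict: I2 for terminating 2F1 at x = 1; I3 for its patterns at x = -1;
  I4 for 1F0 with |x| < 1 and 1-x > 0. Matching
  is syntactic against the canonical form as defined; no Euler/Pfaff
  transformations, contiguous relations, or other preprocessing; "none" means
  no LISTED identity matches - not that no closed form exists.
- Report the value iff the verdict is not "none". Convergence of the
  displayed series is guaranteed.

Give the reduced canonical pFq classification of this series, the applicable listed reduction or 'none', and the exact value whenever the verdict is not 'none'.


The series (x = -1/8) is 1F1: upper {-4/5}, lower {1/3}, prefactor -5/9. Verdict: none - at argument -1/8 the multisets {-4/5} ; {1/3} match no listed identity.

Key observation: x = (-1/8) and (1)_k (C = -5/9) is k! itself.
Consecutive-term ratio: r(k) = (-1/8) * (k-4/5) / [(k+1/3) (k+1)] - rational in k. x = (-1/8); t_0 = -5/9; negate the roots.


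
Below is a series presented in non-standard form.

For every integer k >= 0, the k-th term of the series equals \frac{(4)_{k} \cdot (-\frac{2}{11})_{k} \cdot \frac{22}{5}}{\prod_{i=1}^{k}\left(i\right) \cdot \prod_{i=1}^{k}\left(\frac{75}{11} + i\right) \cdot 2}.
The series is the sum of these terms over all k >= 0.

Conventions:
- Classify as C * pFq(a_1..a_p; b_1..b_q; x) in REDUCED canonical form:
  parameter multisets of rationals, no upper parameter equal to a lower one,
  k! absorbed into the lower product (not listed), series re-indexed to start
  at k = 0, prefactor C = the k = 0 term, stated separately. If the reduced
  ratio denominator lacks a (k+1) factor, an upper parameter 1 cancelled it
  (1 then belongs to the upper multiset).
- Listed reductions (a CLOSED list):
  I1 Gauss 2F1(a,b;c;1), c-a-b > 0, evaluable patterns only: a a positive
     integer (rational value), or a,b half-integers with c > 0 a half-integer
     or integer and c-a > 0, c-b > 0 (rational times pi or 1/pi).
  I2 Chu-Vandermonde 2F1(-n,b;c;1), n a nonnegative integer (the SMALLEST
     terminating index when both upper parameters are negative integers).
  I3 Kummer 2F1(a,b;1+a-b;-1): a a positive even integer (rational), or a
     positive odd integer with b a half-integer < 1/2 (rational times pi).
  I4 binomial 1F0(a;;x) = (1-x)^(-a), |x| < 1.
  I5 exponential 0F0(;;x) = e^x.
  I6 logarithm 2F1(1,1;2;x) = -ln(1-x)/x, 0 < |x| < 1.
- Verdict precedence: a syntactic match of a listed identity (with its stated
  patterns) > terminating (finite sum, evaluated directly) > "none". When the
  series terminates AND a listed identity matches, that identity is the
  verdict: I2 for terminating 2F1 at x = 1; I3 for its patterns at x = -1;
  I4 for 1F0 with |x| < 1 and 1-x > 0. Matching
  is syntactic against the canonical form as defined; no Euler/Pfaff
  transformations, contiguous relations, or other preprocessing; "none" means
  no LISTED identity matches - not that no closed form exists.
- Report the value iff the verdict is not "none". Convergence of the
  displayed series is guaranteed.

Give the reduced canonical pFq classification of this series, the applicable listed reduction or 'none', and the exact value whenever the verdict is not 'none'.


This is \frac{11}{5} * 2F1(-\frac{2}{11}, 4; \frac{86}{11}; 1) in reduced canonical form. Verdict: the Gauss summation I1 applies (x = 1: the Gamma ratio telescopes since c-a-b = 4 > 0 and a = 4 in Z>0). Hence: \frac{2544}{1331}.

First insight: t_0 being \frac{11}{5}, the constant factors (prefactor 11/5) combine into one prefactor.
Consecutive-term ratio: r(k) = 1 * (k-\frac{2}{11}) (k+4) / [(k+\frac{86}{11}) (k+1)] - poly over poly, x = 1 from leading terms; C = \frac{11}{5} at k = 0.


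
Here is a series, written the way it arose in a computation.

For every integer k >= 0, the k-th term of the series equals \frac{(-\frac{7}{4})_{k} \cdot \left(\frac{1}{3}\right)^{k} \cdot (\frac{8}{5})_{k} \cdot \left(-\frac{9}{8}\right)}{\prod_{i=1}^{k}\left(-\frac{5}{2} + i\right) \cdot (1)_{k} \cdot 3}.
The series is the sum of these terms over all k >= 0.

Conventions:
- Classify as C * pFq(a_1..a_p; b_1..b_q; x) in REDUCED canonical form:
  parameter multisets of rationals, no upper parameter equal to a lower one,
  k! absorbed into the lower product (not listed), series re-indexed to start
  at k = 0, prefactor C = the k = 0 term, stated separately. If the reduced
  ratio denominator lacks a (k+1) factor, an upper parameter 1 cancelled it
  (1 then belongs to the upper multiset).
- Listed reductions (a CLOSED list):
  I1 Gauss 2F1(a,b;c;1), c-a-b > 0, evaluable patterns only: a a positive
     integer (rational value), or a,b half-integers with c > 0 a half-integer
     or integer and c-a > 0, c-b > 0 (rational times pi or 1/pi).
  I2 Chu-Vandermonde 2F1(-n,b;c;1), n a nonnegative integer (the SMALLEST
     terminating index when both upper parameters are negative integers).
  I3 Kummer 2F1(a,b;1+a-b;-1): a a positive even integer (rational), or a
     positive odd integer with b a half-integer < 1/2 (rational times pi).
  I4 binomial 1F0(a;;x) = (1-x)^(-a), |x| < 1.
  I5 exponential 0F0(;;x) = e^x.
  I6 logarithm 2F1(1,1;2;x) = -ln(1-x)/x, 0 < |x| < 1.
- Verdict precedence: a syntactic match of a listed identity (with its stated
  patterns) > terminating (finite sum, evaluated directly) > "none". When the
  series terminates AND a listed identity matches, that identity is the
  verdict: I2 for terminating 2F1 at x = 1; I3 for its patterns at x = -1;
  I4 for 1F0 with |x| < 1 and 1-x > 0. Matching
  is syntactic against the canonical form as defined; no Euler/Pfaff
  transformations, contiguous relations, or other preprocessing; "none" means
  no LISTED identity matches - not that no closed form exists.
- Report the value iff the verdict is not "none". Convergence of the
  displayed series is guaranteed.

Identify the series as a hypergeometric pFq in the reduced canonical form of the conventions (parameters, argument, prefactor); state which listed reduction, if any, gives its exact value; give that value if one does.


Prefactor -\frac{3}{8}, argument \frac{1}{3}: 2F1 with upper {-\frac{7}{4}, \frac{8}{5}} over lower {-\frac{3}{2}}. Verdict: none. A 2F1 with upper {-\frac{7}{4}, \frac{8}{5}} fits none of I1-I6 at x = \frac{1}{3}; the sum runs forever.

The tell: from the first term -\frac{3}{8}: (1)_k (C = -3/8, x = 1/3) is k! itself.
Step ratio: r(k) = \frac{1}{3} * (k-\frac{7}{4}) (k+\frac{8}{5}) / [(k-\frac{3}{2}) (k+1)] ; factor over Q: parameters, x = \frac{1}{3}, and C = -\frac{3}{8}.


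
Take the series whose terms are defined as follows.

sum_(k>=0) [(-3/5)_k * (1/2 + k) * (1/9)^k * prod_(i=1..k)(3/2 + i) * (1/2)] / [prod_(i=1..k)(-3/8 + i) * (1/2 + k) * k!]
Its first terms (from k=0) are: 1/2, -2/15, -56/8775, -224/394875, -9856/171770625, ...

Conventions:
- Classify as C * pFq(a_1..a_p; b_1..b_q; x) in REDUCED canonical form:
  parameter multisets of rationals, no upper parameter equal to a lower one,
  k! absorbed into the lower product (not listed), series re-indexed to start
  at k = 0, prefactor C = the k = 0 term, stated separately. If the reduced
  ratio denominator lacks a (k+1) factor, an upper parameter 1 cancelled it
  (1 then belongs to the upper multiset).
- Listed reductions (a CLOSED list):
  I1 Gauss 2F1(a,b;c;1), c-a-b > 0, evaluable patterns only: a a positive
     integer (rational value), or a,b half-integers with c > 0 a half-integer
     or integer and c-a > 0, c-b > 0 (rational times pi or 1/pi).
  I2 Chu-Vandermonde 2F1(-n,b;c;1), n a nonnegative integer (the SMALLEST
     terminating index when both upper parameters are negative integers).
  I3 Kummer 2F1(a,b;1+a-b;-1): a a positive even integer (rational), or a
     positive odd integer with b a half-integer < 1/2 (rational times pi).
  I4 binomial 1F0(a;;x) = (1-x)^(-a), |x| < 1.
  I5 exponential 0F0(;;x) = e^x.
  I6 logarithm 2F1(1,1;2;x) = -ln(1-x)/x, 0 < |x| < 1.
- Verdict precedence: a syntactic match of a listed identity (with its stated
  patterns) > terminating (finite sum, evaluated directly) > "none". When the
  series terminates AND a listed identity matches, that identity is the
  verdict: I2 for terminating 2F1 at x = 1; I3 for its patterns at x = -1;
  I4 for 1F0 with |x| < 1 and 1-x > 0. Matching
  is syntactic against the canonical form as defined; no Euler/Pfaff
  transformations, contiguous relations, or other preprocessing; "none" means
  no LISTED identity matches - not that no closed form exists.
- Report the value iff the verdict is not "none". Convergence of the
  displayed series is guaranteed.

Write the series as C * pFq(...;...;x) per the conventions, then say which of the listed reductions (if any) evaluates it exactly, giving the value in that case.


x = 1/9 here; the reduced form reads 2F1, upper {-3/5, 5/2}, lower {5/8}, C = 1/2. Verdict: none (x = 1/9): each listed identity misses the multisets {-3/5, 5/2} ; {5/8}.

First insight: t_0 being 1/2, k + 1/2 divides numerator and denominator alike; C = 1/2 after cancelling.
Ratio: r(k) = (1/9) * (k-3/5) (k+5/2) / [(k+5/8) (k+1)] ; factor over Q: parameters, x = (1/9), and C = 1/2.


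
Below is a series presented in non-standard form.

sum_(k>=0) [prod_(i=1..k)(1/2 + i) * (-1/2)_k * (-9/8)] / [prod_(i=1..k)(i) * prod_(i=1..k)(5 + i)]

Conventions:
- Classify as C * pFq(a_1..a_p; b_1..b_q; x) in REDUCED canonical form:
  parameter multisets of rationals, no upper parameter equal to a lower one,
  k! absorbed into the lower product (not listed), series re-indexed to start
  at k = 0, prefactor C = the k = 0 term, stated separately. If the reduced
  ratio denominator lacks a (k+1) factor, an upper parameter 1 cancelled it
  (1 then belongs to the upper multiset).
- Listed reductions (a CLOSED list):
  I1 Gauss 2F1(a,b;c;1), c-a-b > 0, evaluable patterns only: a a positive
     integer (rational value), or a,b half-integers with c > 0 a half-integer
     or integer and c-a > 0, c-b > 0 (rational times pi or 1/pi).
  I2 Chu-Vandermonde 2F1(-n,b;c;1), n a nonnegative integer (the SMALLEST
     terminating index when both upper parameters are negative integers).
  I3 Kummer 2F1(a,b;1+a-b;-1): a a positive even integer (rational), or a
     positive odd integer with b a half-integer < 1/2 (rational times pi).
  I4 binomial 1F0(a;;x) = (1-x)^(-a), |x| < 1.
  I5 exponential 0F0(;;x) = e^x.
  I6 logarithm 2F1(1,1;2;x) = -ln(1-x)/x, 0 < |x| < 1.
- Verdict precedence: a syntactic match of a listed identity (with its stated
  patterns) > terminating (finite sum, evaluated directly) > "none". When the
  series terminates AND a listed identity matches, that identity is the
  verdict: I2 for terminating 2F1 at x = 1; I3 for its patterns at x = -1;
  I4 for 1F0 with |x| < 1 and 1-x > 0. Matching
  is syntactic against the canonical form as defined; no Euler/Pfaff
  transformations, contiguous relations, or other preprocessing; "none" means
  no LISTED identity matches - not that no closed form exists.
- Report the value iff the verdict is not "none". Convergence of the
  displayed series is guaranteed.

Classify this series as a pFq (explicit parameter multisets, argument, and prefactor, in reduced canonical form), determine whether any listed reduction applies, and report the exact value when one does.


Key step: from the first term -9/8: the running product (C = -9/8, x = 1) telescopes to a rising factorial.
Ratio: r(k) = 1 * (k-1/2) (k+3/2) / [(k+6) (k+1)] - rational in k. x = 1; t_0 = -9/8; negate the roots.

Reduced: x = 1, 2F1, upper = {-1/2, 3/2}, lower = {6}, C = -9/8. Verdict: Gauss's theorem I1 (half-integer case) fires (x = 1; upper {-1/2, 3/2} half-integers, c = 6 in the evaluable pattern). Its exact value is (-8192/2695) / pi.


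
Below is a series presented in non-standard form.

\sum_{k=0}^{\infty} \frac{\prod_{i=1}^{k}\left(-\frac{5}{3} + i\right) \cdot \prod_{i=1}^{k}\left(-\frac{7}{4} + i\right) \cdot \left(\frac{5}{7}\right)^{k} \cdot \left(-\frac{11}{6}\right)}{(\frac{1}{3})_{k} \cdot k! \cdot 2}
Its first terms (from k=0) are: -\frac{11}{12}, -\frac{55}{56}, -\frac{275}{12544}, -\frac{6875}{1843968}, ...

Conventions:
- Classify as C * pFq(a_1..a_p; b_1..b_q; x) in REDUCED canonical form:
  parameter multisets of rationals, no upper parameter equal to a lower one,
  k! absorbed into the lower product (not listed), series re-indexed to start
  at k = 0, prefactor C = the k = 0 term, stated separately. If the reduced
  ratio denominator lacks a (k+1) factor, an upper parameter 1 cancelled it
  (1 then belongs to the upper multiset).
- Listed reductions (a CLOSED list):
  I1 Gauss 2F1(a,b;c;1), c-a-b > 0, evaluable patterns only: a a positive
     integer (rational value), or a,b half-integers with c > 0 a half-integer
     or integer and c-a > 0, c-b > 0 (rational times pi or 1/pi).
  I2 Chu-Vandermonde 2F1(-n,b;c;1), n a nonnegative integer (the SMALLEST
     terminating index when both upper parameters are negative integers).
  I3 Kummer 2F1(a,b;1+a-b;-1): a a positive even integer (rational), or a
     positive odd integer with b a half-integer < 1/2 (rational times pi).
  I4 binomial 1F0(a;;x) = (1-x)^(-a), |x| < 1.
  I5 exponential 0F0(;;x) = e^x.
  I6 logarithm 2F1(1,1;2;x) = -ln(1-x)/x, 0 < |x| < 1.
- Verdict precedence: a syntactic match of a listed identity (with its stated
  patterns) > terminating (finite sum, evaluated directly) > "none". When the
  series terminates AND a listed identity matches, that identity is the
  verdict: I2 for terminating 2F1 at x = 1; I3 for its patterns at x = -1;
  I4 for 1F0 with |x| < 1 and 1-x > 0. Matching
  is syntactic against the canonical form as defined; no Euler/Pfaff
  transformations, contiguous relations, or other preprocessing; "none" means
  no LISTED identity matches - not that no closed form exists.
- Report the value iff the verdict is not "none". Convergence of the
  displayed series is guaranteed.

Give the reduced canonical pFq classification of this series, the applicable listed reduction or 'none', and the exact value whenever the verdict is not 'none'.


At argument \frac{5}{7}: a 2F1 with upper {-\frac{3}{4}, -\frac{2}{3}}, lower {\frac{1}{3}}, scaled by C = -\frac{11}{12}. Verdict: none - at argument \frac{5}{7} the multisets {-\frac{3}{4}, -\frac{2}{3}} ; {\frac{1}{3}} match no listed identity.

First insight: t_0 = -\frac{11}{12} here, and the running product (C = -11/12, x = 5/7) telescopes to a rising factorial.
Term ratio: r(k) = \frac{5}{7} * (k-\frac{3}{4}) (k-\frac{2}{3}) / [(k+\frac{1}{3}) (k+1)] ; factor over Q: parameters, x = \frac{5}{7}, and C = -\frac{11}{12}.


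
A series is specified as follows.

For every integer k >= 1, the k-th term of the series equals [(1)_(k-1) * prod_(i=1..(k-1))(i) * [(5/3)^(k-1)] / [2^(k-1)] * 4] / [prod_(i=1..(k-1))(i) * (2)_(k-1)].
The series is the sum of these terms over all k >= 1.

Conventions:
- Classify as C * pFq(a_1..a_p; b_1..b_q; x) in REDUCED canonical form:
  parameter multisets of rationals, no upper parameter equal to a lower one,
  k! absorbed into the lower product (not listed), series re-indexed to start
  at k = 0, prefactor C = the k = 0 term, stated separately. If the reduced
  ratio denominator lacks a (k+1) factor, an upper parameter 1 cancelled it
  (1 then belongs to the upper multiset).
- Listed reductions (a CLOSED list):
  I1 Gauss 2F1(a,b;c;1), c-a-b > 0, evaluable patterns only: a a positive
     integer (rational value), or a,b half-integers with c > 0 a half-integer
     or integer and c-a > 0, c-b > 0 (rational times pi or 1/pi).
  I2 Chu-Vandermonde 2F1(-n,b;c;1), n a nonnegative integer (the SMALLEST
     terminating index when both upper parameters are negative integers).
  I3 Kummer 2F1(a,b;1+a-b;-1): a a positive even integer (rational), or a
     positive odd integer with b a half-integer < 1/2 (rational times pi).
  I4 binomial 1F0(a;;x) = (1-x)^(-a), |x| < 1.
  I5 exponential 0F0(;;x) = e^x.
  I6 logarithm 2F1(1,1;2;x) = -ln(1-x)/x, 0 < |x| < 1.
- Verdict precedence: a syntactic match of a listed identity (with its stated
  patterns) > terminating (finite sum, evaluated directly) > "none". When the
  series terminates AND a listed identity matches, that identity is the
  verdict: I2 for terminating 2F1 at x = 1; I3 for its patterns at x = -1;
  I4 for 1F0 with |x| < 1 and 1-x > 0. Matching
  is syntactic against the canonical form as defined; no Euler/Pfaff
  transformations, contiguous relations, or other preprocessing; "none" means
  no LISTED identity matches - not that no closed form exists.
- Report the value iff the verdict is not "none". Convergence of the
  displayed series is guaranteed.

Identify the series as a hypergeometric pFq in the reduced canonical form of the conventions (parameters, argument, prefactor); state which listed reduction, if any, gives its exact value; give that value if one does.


Classification (C = 4): 2F1 with upper {1, 1}, lower {2}, argument x = 5/6. Verdict: logarithm (I6) matches (the logarithm: parameters (1,1;2), x = 5/6). Value: (-24/5) * ln(1/6).

The tell: from the first term 4: the two k-th powers (prefactor 4) combine into one argument.
Term ratio: r(k) = (5/6) * (k+1) (k+1) / [(k+2) (k+1)] - poly over poly, x = (5/6) from leading terms; C = 4 at k = 0.


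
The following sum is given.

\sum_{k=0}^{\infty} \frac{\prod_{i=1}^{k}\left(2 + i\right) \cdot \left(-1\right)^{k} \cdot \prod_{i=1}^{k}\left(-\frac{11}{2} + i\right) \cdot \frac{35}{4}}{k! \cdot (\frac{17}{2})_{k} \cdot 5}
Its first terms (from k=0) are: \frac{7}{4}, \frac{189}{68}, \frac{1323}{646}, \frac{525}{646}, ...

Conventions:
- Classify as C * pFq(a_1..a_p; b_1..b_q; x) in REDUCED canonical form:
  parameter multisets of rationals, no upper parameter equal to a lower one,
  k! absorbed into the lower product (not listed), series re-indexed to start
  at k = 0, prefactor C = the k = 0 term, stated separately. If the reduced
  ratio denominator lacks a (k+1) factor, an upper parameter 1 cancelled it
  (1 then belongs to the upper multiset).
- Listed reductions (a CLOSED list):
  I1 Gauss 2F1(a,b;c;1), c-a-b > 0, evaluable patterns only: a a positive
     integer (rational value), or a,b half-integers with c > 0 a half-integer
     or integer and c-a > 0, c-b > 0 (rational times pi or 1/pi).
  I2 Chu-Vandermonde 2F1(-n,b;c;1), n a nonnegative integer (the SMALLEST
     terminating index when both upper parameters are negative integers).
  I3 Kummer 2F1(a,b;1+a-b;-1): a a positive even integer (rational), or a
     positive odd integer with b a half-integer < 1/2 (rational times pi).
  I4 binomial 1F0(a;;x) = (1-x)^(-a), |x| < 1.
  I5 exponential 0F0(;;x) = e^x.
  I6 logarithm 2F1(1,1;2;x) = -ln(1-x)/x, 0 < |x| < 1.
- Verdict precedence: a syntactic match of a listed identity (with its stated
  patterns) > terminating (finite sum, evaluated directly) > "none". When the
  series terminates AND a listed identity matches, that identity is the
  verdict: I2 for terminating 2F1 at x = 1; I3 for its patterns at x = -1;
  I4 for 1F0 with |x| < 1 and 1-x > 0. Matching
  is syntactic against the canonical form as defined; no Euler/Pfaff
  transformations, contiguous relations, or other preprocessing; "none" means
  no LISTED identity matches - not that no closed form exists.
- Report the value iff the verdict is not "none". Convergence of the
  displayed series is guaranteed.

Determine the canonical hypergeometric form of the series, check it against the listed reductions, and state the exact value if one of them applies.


x = -1 here; the reduced form reads 2F1, upper {-\frac{9}{2}, 3}, lower {\frac{17}{2}}, C = \frac{7}{4}. Verdict: Kummer's theorem (I3) applies (x = -1; c = \frac{17}{2} equals 1+a-b for upper {-\frac{9}{2}, 3}: listed pattern). Value: \frac{315315}{131072} \cdot \pi.

First insight: with t_0 = \frac{7}{4}, the constant factors (prefactor 7/4) combine into one prefactor.
Consecutive-term ratio: r(k) = -1 * (k-\frac{9}{2}) (k+3) / [(k+\frac{17}{2}) (k+1)] ; factor over Q: parameters, x = -1, and C = \frac{7}{4}.


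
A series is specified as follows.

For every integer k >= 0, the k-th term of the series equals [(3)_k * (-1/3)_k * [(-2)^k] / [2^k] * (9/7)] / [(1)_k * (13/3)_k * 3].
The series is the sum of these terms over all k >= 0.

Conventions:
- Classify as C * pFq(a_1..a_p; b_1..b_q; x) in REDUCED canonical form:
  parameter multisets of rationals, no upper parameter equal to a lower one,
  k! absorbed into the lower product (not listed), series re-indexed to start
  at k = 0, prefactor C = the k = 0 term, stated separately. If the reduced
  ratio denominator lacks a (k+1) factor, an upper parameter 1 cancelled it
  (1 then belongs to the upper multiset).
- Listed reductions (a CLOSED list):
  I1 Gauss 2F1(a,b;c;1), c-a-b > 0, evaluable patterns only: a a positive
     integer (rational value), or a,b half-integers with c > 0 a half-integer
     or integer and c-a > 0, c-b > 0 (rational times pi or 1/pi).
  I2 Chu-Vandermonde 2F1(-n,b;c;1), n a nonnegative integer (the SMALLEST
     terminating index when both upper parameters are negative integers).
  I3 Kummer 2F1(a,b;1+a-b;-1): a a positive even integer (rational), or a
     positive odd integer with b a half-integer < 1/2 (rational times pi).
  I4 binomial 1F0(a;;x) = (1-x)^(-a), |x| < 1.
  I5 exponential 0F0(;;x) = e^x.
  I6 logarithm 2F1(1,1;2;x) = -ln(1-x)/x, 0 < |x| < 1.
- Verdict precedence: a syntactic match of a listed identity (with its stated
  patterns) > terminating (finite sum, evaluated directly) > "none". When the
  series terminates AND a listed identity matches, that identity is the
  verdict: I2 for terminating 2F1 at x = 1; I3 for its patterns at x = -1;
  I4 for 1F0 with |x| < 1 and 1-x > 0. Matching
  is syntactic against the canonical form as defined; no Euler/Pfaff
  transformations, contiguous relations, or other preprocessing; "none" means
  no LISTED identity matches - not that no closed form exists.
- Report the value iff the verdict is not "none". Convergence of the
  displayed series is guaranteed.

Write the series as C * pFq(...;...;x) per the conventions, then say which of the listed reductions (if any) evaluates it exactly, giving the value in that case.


Reduced: x = -1, 2F1, upper = {-1/3, 3}, lower = {13/3}, C = 3/7. Verdict: none here - no I1-I6 shape fits x = -1 with lower {13/3}.

Key step: x = (-1) and (1)_k (C = 3/7) is k! itself.
Step ratio: r(k) = (-1) * (k-1/3) (k+3) / [(k+13/3) (k+1)] - rational in k, leading ratio (-1); with t_0 = 3/7, classification follows.


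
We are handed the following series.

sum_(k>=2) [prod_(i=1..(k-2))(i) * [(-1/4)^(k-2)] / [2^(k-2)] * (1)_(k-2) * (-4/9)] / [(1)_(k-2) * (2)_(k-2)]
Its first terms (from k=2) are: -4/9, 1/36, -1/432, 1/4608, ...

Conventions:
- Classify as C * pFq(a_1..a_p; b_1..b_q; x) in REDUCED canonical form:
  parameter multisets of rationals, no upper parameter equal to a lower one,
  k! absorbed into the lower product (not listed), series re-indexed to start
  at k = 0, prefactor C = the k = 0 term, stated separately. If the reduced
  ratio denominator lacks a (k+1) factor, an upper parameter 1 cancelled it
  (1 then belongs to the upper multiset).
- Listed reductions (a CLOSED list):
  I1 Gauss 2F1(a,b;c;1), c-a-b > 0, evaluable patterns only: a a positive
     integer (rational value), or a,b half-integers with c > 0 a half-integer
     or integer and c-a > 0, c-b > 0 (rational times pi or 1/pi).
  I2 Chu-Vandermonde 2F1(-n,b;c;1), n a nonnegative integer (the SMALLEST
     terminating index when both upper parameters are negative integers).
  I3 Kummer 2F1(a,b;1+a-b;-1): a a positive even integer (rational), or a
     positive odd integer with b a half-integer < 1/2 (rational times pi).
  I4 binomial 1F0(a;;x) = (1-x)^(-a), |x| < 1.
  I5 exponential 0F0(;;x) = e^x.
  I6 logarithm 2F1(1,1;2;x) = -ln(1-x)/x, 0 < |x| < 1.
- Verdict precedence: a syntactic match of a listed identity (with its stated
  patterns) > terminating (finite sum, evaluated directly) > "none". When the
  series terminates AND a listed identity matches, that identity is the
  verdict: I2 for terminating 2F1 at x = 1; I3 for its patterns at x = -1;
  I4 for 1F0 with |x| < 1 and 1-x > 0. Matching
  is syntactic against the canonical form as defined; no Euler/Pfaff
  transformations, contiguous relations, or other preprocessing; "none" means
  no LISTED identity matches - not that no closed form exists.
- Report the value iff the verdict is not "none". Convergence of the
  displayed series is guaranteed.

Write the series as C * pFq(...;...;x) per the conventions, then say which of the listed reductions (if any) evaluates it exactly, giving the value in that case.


Reduced: x = -1/8, 2F1, upper = {1, 1}, lower = {2}, C = -4/9. Verdict at x = -1/8: the I6 logarithm reduction matches (the logarithm: parameters (1,1;2), x = -1/8). Its exact value is (-32/9) * ln(9/8).

Key observation: from the first term -4/9: the two k-th powers (prefactor -4/9) combine into one argument.
Step ratio: r(k) = (-1/8) * (k+1) (k+1) / [(k+2) (k+1)] - poly over poly, x = (-1/8) from leading terms; C = -4/9 at k = 0.


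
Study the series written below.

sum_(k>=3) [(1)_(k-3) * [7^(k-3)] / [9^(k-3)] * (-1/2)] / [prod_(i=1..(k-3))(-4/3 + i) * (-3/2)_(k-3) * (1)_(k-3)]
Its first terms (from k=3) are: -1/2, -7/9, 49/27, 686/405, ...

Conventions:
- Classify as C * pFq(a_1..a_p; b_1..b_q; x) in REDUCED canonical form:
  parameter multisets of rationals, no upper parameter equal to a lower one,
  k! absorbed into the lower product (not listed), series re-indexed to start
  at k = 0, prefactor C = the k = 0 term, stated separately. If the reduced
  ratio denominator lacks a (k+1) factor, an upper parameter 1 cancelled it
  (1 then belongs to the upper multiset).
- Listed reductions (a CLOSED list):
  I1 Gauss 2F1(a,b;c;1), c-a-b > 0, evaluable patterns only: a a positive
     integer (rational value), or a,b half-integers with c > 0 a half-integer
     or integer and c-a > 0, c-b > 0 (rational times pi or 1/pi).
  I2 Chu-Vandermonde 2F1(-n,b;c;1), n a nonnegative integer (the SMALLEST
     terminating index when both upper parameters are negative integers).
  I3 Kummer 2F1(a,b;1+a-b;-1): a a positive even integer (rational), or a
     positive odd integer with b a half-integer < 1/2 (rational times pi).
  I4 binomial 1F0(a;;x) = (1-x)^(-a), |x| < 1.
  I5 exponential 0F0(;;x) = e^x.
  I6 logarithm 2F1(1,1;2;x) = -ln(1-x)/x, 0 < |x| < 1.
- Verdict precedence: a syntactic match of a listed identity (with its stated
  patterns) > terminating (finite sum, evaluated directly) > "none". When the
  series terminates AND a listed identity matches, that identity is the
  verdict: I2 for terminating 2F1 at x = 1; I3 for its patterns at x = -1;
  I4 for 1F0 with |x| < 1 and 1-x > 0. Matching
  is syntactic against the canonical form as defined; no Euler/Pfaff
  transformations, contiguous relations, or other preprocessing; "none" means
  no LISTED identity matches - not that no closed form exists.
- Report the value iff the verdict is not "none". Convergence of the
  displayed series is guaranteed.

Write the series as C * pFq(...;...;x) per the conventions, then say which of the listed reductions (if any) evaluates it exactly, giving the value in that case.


x = 7/9 here; the reduced form reads 1F2, upper {1}, lower {-3/2, -1/3}, C = -1/2. Verdict: none. No listed pattern accepts 1F2(1; -3/2, -1/3; 7/9).

Key observation: t_0 being -1/2, the lower running product (C = -1/2, x = 7/9) is a rising factorial.
Consecutive-term ratio: r(k) = (7/9) * (k+1) / [(k-3/2) (k-1/3) (k+1)] - rational in k, leading ratio (7/9); with t_0 = -1/2, classification follows.


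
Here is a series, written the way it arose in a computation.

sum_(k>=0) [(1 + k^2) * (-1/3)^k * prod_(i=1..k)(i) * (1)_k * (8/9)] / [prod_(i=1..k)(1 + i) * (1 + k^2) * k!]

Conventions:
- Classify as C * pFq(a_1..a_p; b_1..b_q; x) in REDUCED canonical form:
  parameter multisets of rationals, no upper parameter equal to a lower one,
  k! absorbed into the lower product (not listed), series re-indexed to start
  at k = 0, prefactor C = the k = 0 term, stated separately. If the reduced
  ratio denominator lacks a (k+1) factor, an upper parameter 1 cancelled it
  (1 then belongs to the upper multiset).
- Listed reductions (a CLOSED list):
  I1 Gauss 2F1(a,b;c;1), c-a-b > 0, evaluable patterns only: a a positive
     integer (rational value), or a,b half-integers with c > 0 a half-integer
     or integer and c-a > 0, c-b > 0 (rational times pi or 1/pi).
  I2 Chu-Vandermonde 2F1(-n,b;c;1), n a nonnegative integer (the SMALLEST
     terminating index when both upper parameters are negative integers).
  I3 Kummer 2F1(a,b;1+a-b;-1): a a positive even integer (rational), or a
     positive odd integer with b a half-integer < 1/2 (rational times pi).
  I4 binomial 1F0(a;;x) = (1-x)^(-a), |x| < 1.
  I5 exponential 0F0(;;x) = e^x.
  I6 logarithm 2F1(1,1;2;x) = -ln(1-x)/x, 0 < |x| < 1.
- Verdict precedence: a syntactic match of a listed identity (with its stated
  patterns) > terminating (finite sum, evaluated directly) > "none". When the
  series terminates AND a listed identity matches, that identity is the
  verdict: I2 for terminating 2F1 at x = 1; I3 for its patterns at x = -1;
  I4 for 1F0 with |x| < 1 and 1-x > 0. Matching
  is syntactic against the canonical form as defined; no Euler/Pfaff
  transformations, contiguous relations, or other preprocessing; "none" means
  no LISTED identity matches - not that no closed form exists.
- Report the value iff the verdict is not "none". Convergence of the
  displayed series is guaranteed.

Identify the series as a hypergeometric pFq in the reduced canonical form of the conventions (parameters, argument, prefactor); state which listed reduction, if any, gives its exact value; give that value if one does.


x = -1/3 here; the reduced form reads 2F1, upper {1, 1}, lower {2}, C = 8/9. Verdict at x = -1/3: the I6 logarithm reduction matches (the logarithm: parameters (1,1;2), x = -1/3). Sum: (8/3) * ln(4/3).

Key step: x = (-1/3) and the lower running product (C = 8/9, x = -1/3) is a rising factorial.
Adjacent-term ratio: r(k) = (-1/3) * (k+1) (k+1) / [(k+2) (k+1)] - rational; roots negated = parameters, x = (-1/3), C = 8/9.


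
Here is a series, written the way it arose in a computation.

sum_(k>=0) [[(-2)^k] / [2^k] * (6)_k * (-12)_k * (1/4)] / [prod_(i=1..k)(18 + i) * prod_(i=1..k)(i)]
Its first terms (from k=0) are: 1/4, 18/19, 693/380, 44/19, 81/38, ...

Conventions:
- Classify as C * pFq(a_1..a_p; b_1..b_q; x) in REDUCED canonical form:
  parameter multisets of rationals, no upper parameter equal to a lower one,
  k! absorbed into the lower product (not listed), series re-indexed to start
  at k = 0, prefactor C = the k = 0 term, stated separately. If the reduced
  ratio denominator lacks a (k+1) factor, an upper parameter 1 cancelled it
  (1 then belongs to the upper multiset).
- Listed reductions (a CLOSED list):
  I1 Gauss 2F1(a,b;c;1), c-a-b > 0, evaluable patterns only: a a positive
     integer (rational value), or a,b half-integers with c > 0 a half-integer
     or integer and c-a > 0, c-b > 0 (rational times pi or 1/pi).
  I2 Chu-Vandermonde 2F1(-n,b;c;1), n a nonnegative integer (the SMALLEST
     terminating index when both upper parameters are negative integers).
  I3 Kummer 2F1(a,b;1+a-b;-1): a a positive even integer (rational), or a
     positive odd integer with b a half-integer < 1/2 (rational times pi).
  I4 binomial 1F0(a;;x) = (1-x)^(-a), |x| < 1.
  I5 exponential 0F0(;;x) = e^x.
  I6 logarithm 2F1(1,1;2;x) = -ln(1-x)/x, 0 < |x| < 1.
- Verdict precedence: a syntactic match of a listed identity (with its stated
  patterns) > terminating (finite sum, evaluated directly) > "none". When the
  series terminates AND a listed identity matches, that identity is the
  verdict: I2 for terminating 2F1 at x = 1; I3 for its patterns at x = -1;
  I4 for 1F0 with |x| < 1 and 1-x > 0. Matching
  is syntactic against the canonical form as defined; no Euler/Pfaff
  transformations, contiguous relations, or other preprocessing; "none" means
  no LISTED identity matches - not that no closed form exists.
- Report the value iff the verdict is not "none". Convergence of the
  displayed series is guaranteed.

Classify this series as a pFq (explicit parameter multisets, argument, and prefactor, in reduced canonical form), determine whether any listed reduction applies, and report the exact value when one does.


x = -1 here; the reduced form reads 2F1, upper {-12, 6}, lower {19}, C = 1/4. Verdict: the Kummer evaluation I3 applies (x = -1; c = 19 equals 1+a-b for upper {-12, 6}: listed pattern). Value: 51/5.

First insight: t_0 being 1/4, the lower running product (C = 1/4) is a rising factorial.
Ratio: r(k) = (-1) * (k-12) (k+6) / [(k+19) (k+1)] - poly over poly, x = (-1) from leading terms; C = 1/4 at k = 0.


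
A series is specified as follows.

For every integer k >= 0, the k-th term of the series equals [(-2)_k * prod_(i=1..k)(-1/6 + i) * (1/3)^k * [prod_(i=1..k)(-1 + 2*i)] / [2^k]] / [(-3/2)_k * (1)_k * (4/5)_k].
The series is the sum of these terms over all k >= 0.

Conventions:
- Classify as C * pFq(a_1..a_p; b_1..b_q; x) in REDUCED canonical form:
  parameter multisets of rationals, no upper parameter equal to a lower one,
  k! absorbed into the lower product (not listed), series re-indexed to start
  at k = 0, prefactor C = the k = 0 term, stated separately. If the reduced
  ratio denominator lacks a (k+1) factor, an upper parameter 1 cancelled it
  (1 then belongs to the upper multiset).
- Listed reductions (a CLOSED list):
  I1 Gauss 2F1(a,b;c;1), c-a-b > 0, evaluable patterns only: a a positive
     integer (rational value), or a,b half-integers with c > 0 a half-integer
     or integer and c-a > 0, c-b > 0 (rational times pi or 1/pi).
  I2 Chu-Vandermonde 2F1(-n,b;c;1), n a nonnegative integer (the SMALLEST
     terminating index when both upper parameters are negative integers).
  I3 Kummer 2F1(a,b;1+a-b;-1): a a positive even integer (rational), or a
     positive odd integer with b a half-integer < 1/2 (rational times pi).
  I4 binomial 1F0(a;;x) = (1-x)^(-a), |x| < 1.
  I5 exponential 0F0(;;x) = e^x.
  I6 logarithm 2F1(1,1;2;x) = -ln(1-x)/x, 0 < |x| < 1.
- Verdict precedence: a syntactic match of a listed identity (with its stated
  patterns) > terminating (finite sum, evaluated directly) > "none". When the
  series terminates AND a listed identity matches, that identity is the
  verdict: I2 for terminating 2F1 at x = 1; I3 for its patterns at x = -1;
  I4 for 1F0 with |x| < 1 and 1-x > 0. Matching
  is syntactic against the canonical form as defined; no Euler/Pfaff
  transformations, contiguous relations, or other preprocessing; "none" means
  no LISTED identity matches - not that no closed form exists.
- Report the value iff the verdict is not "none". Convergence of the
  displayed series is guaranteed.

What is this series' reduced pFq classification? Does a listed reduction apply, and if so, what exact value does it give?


With C = 1: the canonical form is 3F2(-2, 1/2, 5/6; -3/2, 4/5; 1/3). Verdict: terminating at k = 2: the factor (-2)_k kills every later term; summing the 3 survivors is exact. Its exact value is 15739/11664.

The tell: t_0 = 1 here, and the odd product 1*3*...*(2k-1) (C = 1, x = 1/3) is 2^k (1/2)_k.
Consecutive-term ratio: r(k) = (1/3) * (k-2) (k+1/2) (k+5/6) / [(k-3/2) (k+4/5) (k+1)] - rational; roots negated = parameters, x = (1/3), C = 1.
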